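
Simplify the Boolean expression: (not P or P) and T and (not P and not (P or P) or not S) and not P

T and not P

(not P or P) and T and (not P and not (P or P) or not S) and not P
= T and (not P and not (P or P) or not S) and not P
= T and (not P and not P or not S) and not P
= T and (not P or not S) and not P
= T and not P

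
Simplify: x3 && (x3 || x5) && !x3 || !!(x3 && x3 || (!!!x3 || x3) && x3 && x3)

x3 && (x3 || x5) && !x3 || !!(x3 && x3 || (!!!x3 || x3) && x3 && x3)
= x3 && (x3 || x5) && !x3 || !!(x3 && x3 || (!x3 || x3) && x3 && x3)   — double negation
= x3 && (x3 || x5) && !x3 || !!(x3 && x3 || x3 && x3)   — complement / identity
= x3 && (x3 || x5) && !x3 || !!(x3 && x3)   — idempotence
= x3 && (x3 || x5) && !x3 || x3 && x3   — double negation
= x3 && !x3 || x3 && x3   — absorption
= x3   — distribution

x3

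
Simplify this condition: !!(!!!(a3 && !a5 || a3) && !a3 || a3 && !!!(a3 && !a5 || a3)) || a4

!!(!!!(a3 && !a5 || a3) && !a3 || a3 && !!!(a3 && !a5 || a3)) || a4
= !!!!!(a3 && !a5 || a3) || a4   (distribution)
= !!!(a3 && !a5 || a3) || a4   (double negation)
= !(a3 && !a5 || a3) || a4   (double negation)
= !a3 || a4   (absorption)

!a3 || a4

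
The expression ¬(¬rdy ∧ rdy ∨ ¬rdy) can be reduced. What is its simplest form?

rdy

¬(¬rdy ∧ rdy ∨ ¬rdy)
= ¬¬rdy   (complement / identity)
= rdy   (double negation)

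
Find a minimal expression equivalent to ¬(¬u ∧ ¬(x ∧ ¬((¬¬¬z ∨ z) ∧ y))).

u ∨ x ∧ ¬y

¬(¬u ∧ ¬(x ∧ ¬((¬¬¬z ∨ z) ∧ y)))
= ¬(¬u ∧ ¬(x ∧ ¬((¬z ∨ z) ∧ y)))
= ¬(¬u ∧ ¬(x ∧ ¬y))
= u ∨ x ∧ ¬y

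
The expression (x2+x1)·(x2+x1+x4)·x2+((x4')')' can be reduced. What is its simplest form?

(x2+x1)·(x2+x1+x4)·x2+((x4')')'
= (x2+x1)·(x2+x1+x4)·x2+x4'   [double negation]
= (x2+x1)·x2+x4'   [absorption]
= x2+x4'   [absorption]

x2+x4'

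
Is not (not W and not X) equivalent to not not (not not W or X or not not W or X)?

Yes

E1: not (not W and not X)
    = W or X   (De Morgan)
E2: not not (not not W or X or not not W or X)
    = not not W or X or not not W or X   (double negation)
    = not not W or X   (idempotence)
    = W or X   (double negation)
Both reduce to W or X, so they are equivalent.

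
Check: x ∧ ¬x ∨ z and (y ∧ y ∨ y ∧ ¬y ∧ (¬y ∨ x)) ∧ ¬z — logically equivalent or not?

No

E1: x ∧ ¬x ∨ z
    = z   [complement / identity]
E2: (y ∧ y ∨ y ∧ ¬y ∧ (¬y ∨ x)) ∧ ¬z
    = (y ∧ y ∨ y ∧ ¬y) ∧ ¬z   [absorption]
    = y ∧ ¬z   [distribution]
These differ: at x=0, y=0, z=1, E1 = 1 but E2 = 0.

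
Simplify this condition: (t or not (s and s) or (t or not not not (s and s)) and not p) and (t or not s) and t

t

(t or not (s and s) or (t or not not not (s and s)) and not p) and (t or not s) and t
= (t or not (s and s) or (t or not (s and s)) and not p) and (t or not s) and t   [double negation]
= (t or not (s and s) or (t or not (s and s)) and not p) and t   [absorption]
= (t or not (s and s)) and t   [absorption]
= (t or not s) and t   [idempotence]
= t   [absorption]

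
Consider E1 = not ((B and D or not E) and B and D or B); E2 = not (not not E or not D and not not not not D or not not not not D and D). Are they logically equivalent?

No

E1: not ((B and D or not E) and B and D or B)
    = not (B and D or B)   (absorption)
    = not B   (absorption)
E2: not (not not E or not D and not not not not D or not not not not D and D)
    = not (not not E or not not not not D)   (distribution)
    = not E and not not not D   (De Morgan)
    = not E and not D   (double negation)
These differ: at B=0, D=0, E=1, E1 = 1 but E2 = 0.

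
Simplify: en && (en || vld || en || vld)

en

en && (en || vld || en || vld)
= en && (en || vld)   (idempotence)
= en   (absorption)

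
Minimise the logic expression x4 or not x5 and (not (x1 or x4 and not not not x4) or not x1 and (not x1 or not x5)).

x4 or not x5 and not x1

x4 or not x5 and (not (x1 or x4 and not not not x4) or not x1 and (not x1 or not x5))
= x4 or not x5 and (not (x1 or x4 and not x4) or not x1 and (not x1 or not x5))
= x4 or not x5 and (not (x1 or x4 and not x4) or not x1)
= x4 or not x5 and (not x1 or not x1)
= x4 or not x5 and not x1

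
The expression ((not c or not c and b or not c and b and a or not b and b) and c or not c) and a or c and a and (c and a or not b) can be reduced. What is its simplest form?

((not c or not c and b or not c and b and a or not b and b) and c or not c) and a or c and a and (c and a or not b)
= ((not c or not c and b or not c and b and a) and c or not c) and a or c and a and (c and a or not b)
= ((not c or not c and b or not c and b and a) and c or not c) and a or c and a
= ((not c or not c and b) and c or not c) and a or c and a
= (not c and c or not c) and a or c and a
= not c and a or c and a
= a

a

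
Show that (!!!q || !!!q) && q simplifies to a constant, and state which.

(!!!q || !!!q) && q
= !!!q && q
= !q && q
= false

false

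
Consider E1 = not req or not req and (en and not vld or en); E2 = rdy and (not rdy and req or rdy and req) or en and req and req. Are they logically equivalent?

E1: not req or not req and (en and not vld or en)
    = not req or not req and en   (absorption)
    = not req   (absorption)
E2: rdy and (not rdy and req or rdy and req) or en and req and req
    = rdy and req or en and req and req   (distribution)
    = rdy and req or en and req   (idempotence)
    = req and (rdy or en)   (distribution)
These differ: at en=1, rdy=0, req=0, vld=0, E1 = 1 but E2 = 0.

No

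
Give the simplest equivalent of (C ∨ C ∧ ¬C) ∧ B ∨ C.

(C ∨ C ∧ ¬C) ∧ B ∨ C
= C ∧ B ∨ C   — complement / identity
= C   — absorption

C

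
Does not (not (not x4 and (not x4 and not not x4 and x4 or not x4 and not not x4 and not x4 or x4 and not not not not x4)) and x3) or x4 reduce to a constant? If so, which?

no

not (not (not x4 and (not x4 and not not x4 and x4 or not x4 and not not x4 and not x4 or x4 and not not not not x4)) and x3) or x4
= not (not (not x4 and (not x4 and not not x4 or x4 and not not not not x4)) and x3) or x4
= not (not (not x4 and (not x4 and not not x4 or x4 and not not x4)) and x3) or x4
= not (not (not x4 and not not x4) and x3) or x4
= not ((x4 or not x4) and x3) or x4
= not x3 or x4
This depends on x3, x4, so it is not a constant.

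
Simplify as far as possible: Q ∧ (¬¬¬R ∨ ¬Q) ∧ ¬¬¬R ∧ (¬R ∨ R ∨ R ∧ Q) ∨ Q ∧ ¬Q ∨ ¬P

Q ∧ ¬R ∨ ¬P

Q ∧ (¬¬¬R ∨ ¬Q) ∧ ¬¬¬R ∧ (¬R ∨ R ∨ R ∧ Q) ∨ Q ∧ ¬Q ∨ ¬P
= Q ∧ ¬¬¬R ∧ (¬R ∨ R ∨ R ∧ Q) ∨ Q ∧ ¬Q ∨ ¬P   [absorption]
= Q ∧ ¬R ∧ (¬R ∨ R ∨ R ∧ Q) ∨ Q ∧ ¬Q ∨ ¬P   [double negation]
= Q ∧ ¬R ∧ (¬R ∨ R) ∨ Q ∧ ¬Q ∨ ¬P   [absorption]
= Q ∧ ¬R ∨ Q ∧ ¬Q ∨ ¬P   [complement / identity]
= Q ∧ ¬R ∨ ¬P   [complement / identity]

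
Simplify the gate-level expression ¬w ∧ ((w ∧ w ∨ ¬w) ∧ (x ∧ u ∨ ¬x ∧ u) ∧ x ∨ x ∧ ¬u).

¬w ∧ x

¬w ∧ ((w ∧ w ∨ ¬w) ∧ (x ∧ u ∨ ¬x ∧ u) ∧ x ∨ x ∧ ¬u)
= ¬w ∧ ((w ∧ w ∨ ¬w) ∧ u ∧ x ∨ x ∧ ¬u)
= ¬w ∧ ((w ∨ ¬w) ∧ u ∧ x ∨ x ∧ ¬u)
= ¬w ∧ (u ∧ x ∨ x ∧ ¬u)
= ¬w ∧ x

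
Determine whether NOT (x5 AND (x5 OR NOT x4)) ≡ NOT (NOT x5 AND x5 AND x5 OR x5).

Yes

E1: NOT (x5 AND (x5 OR NOT x4))
    = NOT x5
E2: NOT (NOT x5 AND x5 AND x5 OR x5)
    = NOT (NOT x5 AND x5 OR x5)
    = NOT x5
Both reduce to NOT x5, so they are equivalent.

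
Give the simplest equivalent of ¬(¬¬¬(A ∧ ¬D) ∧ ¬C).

¬(¬¬¬(A ∧ ¬D) ∧ ¬C)
= ¬¬(A ∧ ¬D) ∨ C   (De Morgan)
= A ∧ ¬D ∨ C   (double negation)

A ∧ ¬D ∨ C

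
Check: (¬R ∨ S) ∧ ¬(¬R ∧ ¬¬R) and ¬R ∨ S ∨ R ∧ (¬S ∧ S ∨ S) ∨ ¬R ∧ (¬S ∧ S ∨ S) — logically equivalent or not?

Yes

E1: (¬R ∨ S) ∧ ¬(¬R ∧ ¬¬R)
    = (¬R ∨ S) ∧ (R ∨ ¬R)
    = ¬R ∨ S
E2: ¬R ∨ S ∨ R ∧ (¬S ∧ S ∨ S) ∨ ¬R ∧ (¬S ∧ S ∨ S)
    = ¬R ∨ S ∨ ¬S ∧ S ∨ S
    = ¬R ∨ S ∨ S
    = ¬R ∨ S
Both reduce to ¬R ∨ S, so they are equivalent.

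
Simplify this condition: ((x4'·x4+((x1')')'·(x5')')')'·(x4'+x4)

((x4'·x4+((x1')')'·(x5')')')'·(x4'+x4)
= ((((x1')')'·(x5')')')'·(x4'+x4)   [complement / identity]
= ((x1')'+x5')'·(x4'+x4)   [De Morgan]
= ((x1')'+x5')'   [complement / identity]
= x1'·x5   [De Morgan]

x1'·x5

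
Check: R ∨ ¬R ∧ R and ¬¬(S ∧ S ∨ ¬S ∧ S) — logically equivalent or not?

E1: R ∨ ¬R ∧ R
    = R   (complement / identity)
E2: ¬¬(S ∧ S ∨ ¬S ∧ S)
    = S ∧ S ∨ ¬S ∧ S   (double negation)
    = S   (distribution)
These differ: at R=0, S=1, E1 = 0 but E2 = 1.

No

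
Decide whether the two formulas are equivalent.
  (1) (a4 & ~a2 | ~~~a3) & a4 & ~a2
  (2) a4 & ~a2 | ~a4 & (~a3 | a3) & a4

E1: (a4 & ~a2 | ~~~a3) & a4 & ~a2
    = (a4 & ~a2 | ~a3) & a4 & ~a2   [double negation]
    = a4 & ~a2   [absorption]
E2: a4 & ~a2 | ~a4 & (~a3 | a3) & a4
    = a4 & ~a2 | ~a4 & a4   [complement / identity]
    = a4 & ~a2   [complement / identity]
Both reduce to a4 & ~a2, so they are equivalent.

Yes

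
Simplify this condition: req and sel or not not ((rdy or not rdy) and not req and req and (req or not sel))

req and sel or not not ((rdy or not rdy) and not req and req and (req or not sel))
= req and sel or not not ((rdy or not rdy) and not req and req)
= req and sel or not not (not req and req)
= req and sel or not req and req
= req and sel

req and sel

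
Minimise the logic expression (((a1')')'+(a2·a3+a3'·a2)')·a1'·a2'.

(((a1')')'+(a2·a3+a3'·a2)')·a1'·a2'
= (((a1')')'+a2')·a1'·a2'   (distribution)
= (a1'+a2')·a1'·a2'   (double negation)
= a1'·a2'   (absorption)

a1'·a2'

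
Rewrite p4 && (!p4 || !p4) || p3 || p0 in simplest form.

p4 && (!p4 || !p4) || p3 || p0
= p4 && !p4 || p3 || p0
= p3 || p0

p3 || p0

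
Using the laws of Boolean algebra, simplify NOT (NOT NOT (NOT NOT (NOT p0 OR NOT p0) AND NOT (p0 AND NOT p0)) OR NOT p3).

p0 AND p3

NOT (NOT NOT (NOT NOT (NOT p0 OR NOT p0) AND NOT (p0 AND NOT p0)) OR NOT p3)
= NOT (NOT NOT (NOT (p0 AND p0) AND NOT (p0 AND NOT p0)) OR NOT p3)   (De Morgan)
= NOT (NOT (p0 AND p0 OR p0 AND NOT p0) OR NOT p3)   (De Morgan)
= NOT (NOT p0 OR NOT p3)   (distribution)
= p0 AND p3   (De Morgan)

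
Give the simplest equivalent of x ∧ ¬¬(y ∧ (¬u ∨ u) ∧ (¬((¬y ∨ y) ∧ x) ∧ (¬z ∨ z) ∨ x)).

x ∧ y

x ∧ ¬¬(y ∧ (¬u ∨ u) ∧ (¬((¬y ∨ y) ∧ x) ∧ (¬z ∨ z) ∨ x))
= x ∧ ¬¬(y ∧ (¬u ∨ u) ∧ (¬((¬y ∨ y) ∧ x) ∨ x))   — complement / identity
= x ∧ ¬¬(y ∧ (¬u ∨ u) ∧ (¬x ∨ x))   — complement / identity
= x ∧ ¬¬(y ∧ (¬u ∨ u))   — complement / identity
= x ∧ ¬¬y   — complement / identity
= x ∧ y   — double negation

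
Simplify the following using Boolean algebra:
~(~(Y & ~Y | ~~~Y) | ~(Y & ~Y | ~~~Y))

~(~(Y & ~Y | ~~~Y) | ~(Y & ~Y | ~~~Y))
= ~~(Y & ~Y | ~~~Y)
= Y & ~Y | ~~~Y
= ~~~Y
= ~Y

~Y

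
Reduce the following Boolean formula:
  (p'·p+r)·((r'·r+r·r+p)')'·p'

(p'·p+r)·((r'·r+r·r+p)')'·p'
= (p'·p+r)·(r'·r+r·r+p)·p'   — double negation
= (p'·p+r)·(r+p)·p'   — distribution
= r·(r+p)·p'   — complement / identity
= r·p'   — absorption

r·p'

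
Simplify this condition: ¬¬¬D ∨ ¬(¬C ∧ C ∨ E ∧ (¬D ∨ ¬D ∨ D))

¬¬¬D ∨ ¬(¬C ∧ C ∨ E ∧ (¬D ∨ ¬D ∨ D))
= ¬D ∨ ¬(¬C ∧ C ∨ E ∧ (¬D ∨ ¬D ∨ D))   (double negation)
= ¬D ∨ ¬(¬C ∧ C ∨ E ∧ (¬D ∨ D))   (idempotence)
= ¬D ∨ ¬(E ∧ (¬D ∨ D))   (complement / identity)
= ¬D ∨ ¬E   (complement / identity)

¬D ∨ ¬E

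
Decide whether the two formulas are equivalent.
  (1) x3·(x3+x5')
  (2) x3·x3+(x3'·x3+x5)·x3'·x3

E1: x3·(x3+x5')
    = x3   — absorption
E2: x3·x3+(x3'·x3+x5)·x3'·x3
    = x3·x3+x3'·x3   — absorption
    = x3   — distribution
Both reduce to x3, so they are equivalent.

Yes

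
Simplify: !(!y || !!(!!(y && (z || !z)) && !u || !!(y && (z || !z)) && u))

!(!y || !!(!!(y && (z || !z)) && !u || !!(y && (z || !z)) && u))
= !(!y || !!!!(y && (z || !z)))   [distribution]
= !(!y || !!!!y)   [complement / identity]
= !(!y || !!y)   [double negation]
= y && !y   [De Morgan]
= false   [complement]

false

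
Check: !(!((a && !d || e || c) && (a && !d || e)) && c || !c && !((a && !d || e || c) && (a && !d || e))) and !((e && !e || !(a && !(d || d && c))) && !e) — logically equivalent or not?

E1: !(!((a && !d || e || c) && (a && !d || e)) && c || !c && !((a && !d || e || c) && (a && !d || e)))
    = !(!((a && !d || e || c) && (a && !d || e)) && (c || !c))   — distribution
    = !!((a && !d || e || c) && (a && !d || e))   — complement / identity
    = !!(a && !d || e)   — absorption
    = a && !d || e   — double negation
E2: !((e && !e || !(a && !(d || d && c))) && !e)
    = !((e && !e || !(a && !d)) && !e)   — absorption
    = !(!(a && !d) && !e)   — complement / identity
    = a && !d || e   — De Morgan
Both reduce to a && !d || e, so they are equivalent.

Yes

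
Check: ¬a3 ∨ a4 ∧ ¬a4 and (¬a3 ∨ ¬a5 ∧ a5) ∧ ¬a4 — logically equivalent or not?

No

E1: ¬a3 ∨ a4 ∧ ¬a4
    = ¬a3   (complement / identity)
E2: (¬a3 ∨ ¬a5 ∧ a5) ∧ ¬a4
    = ¬a3 ∧ ¬a4   (complement / identity)
These differ: at a3=0, a4=1, a5=0, E1 = 1 but E2 = 0.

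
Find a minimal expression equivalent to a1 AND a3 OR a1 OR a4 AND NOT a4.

a1

a1 AND a3 OR a1 OR a4 AND NOT a4
= a1 AND a3 OR a1   — complement / identity
= a1   — absorption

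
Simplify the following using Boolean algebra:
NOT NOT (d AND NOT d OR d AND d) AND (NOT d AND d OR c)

d AND c

NOT NOT (d AND NOT d OR d AND d) AND (NOT d AND d OR c)
= NOT NOT (d AND NOT d OR d AND d) AND c   (complement / identity)
= NOT NOT d AND c   (distribution)
= d AND c   (double negation)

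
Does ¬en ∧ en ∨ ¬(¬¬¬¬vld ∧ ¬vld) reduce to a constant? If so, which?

¬en ∧ en ∨ ¬(¬¬¬¬vld ∧ ¬vld)
= ¬(¬¬¬¬vld ∧ ¬vld)
= ¬(¬¬vld ∧ ¬vld)
= ¬vld ∨ vld
= True

yes, True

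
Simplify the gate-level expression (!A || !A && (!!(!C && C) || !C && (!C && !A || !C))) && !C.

!A && !C

(!A || !A && (!!(!C && C) || !C && (!C && !A || !C))) && !C
= (!A || !A && (!C && C || !C && (!C && !A || !C))) && !C
= (!A || !A && (!C && C || !C && !C)) && !C
= (!A || !A && !C) && !C
= !A && !C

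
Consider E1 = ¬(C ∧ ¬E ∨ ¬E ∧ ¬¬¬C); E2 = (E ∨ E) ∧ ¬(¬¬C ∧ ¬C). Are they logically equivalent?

Yes

E1: ¬(C ∧ ¬E ∨ ¬E ∧ ¬¬¬C)
    = ¬(C ∧ ¬E ∨ ¬E ∧ ¬C)   [double negation]
    = ¬¬E   [distribution]
    = E   [double negation]
E2: (E ∨ E) ∧ ¬(¬¬C ∧ ¬C)
    = (E ∨ E) ∧ (¬C ∨ C)   [De Morgan]
    = E ∨ E   [complement / identity]
    = E   [idempotence]
Both reduce to E, so they are equivalent.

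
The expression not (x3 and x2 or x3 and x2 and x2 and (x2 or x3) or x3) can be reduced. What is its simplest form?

not x3

not (x3 and x2 or x3 and x2 and x2 and (x2 or x3) or x3)
= not (x3 and x2 or x3 and x2 and x2 or x3)   (absorption)
= not (x3 and x2 or x3)   (absorption)
= not x3   (absorption)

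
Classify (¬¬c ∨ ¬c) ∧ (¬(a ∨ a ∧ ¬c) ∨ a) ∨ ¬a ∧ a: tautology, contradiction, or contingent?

tautology

(¬¬c ∨ ¬c) ∧ (¬(a ∨ a ∧ ¬c) ∨ a) ∨ ¬a ∧ a
= (c ∨ ¬c) ∧ (¬(a ∨ a ∧ ¬c) ∨ a) ∨ ¬a ∧ a   (double negation)
= (c ∨ ¬c) ∧ (¬a ∨ a) ∨ ¬a ∧ a   (absorption)
= (c ∨ ¬c) ∧ (¬a ∨ a)   (complement / identity)
= ¬a ∨ a   (complement / identity)
= True   (complement)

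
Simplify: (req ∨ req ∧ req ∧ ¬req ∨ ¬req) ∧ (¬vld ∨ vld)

(req ∨ req ∧ req ∧ ¬req ∨ ¬req) ∧ (¬vld ∨ vld)
= req ∨ req ∧ req ∧ ¬req ∨ ¬req   (complement / identity)
= req ∨ req ∧ ¬req ∨ ¬req   (idempotence)
= req ∨ ¬req   (complement / identity)
= True   (complement)

True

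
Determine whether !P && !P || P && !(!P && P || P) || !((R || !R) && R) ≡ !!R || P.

No

E1: !P && !P || P && !(!P && P || P) || !((R || !R) && R)
    = !P && !P || P && !P || !((R || !R) && R)   (complement / identity)
    = !P || !((R || !R) && R)   (distribution)
    = !P || !R   (complement / identity)
E2: !!R || P
    = R || P   (double negation)
These differ: at P=0, R=0, E1 = 1 but E2 = 0.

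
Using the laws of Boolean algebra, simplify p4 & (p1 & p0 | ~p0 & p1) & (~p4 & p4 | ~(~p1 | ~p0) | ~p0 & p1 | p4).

p4 & (p1 & p0 | ~p0 & p1) & (~p4 & p4 | ~(~p1 | ~p0) | ~p0 & p1 | p4)
= p4 & (p1 & p0 | ~p0 & p1) & (~p4 & p4 | p1 & p0 | ~p0 & p1 | p4)   (De Morgan)
= p4 & (p1 & p0 | ~p0 & p1) & (p1 & p0 | ~p0 & p1 | p4)   (complement / identity)
= p4 & (p1 & p0 | ~p0 & p1)   (absorption)
= p4 & p1   (distribution)

p4 & p1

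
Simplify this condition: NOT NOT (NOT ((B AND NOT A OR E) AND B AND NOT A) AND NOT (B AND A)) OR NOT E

NOT NOT (NOT ((B AND NOT A OR E) AND B AND NOT A) AND NOT (B AND A)) OR NOT E
= NOT ((B AND NOT A OR E) AND B AND NOT A OR B AND A) OR NOT E
= NOT (B AND NOT A OR B AND A) OR NOT E
= NOT B OR NOT E

NOT B OR NOT E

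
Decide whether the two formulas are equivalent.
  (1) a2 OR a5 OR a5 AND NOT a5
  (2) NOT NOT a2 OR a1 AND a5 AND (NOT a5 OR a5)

E1: a2 OR a5 OR a5 AND NOT a5
    = a2 OR a5   (complement / identity)
E2: NOT NOT a2 OR a1 AND a5 AND (NOT a5 OR a5)
    = NOT NOT a2 OR a1 AND a5   (complement / identity)
    = a2 OR a1 AND a5   (double negation)
These differ: at a1=0, a2=0, a5=1, E1 = 1 but E2 = 0.

No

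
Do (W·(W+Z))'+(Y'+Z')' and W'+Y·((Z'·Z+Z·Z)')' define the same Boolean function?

Yes

E1: (W·(W+Z))'+(Y'+Z')'
    = (W·(W+Z))'+Y·Z   (De Morgan)
    = W'+Y·Z   (absorption)
E2: W'+Y·((Z'·Z+Z·Z)')'
    = W'+Y·(Z')'   (distribution)
    = W'+Y·Z   (double negation)
Both reduce to W'+Y·Z, so they are equivalent.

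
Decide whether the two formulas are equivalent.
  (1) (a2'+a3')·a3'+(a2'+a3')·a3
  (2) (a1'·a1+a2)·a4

No

E1: (a2'+a3')·a3'+(a2'+a3')·a3
    = a2'+a3'   — distribution
E2: (a1'·a1+a2)·a4
    = a2·a4   — complement / identity
These differ: at a1=0, a2=0, a3=0, a4=0, E1 = 1 but E2 = 0.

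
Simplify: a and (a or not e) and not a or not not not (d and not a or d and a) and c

not d and c

a and (a or not e) and not a or not not not (d and not a or d and a) and c
= a and not a or not not not (d and not a or d and a) and c   (absorption)
= not not not (d and not a or d and a) and c   (complement / identity)
= not not not d and c   (distribution)
= not d and c   (double negation)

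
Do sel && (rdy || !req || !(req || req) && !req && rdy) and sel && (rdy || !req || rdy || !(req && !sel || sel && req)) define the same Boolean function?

E1: sel && (rdy || !req || !(req || req) && !req && rdy)
    = sel && (rdy || !req || !req && !req && rdy)   (idempotence)
    = sel && (rdy || !req || !req && rdy)   (idempotence)
    = sel && (rdy || !req)   (absorption)
E2: sel && (rdy || !req || rdy || !(req && !sel || sel && req))
    = sel && (rdy || !req || rdy || !req)   (distribution)
    = sel && (rdy || !req)   (idempotence)
Both reduce to sel && (rdy || !req), so they are equivalent.

Yes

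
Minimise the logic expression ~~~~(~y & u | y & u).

~~~~(~y & u | y & u)
= ~~~~u
= ~~u
= u

u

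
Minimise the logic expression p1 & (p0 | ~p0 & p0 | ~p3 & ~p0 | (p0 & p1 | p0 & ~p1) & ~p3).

p1 & (p0 | ~p3)

p1 & (p0 | ~p0 & p0 | ~p3 & ~p0 | (p0 & p1 | p0 & ~p1) & ~p3)
= p1 & (p0 | ~p0 & p0 | ~p3 & ~p0 | p0 & ~p3)   — distribution
= p1 & (p0 | ~p0 & p0 | ~p3)   — distribution
= p1 & (p0 | ~p3)   — complement / identity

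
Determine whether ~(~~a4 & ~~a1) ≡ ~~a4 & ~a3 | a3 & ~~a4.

No

E1: ~(~~a4 & ~~a1)
    = ~a4 | ~a1   [De Morgan]
E2: ~~a4 & ~a3 | a3 & ~~a4
    = ~~a4   [distribution]
    = a4   [double negation]
These differ: at a1=0, a3=0, a4=0, E1 = 1 but E2 = 0.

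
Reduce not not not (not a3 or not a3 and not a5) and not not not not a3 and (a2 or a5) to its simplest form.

not not not (not a3 or not a3 and not a5) and not not not not a3 and (a2 or a5)
= not not not not a3 and not not not not a3 and (a2 or a5)   — absorption
= not not not not a3 and (a2 or a5)   — idempotence
= not not a3 and (a2 or a5)   — double negation
= a3 and (a2 or a5)   — double negation

a3 and (a2 or a5)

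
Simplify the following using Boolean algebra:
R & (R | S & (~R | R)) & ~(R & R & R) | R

R & (R | S & (~R | R)) & ~(R & R & R) | R
= R & (R | S) & ~(R & R & R) | R
= R & (R | S) & ~(R & R) | R
= R & ~(R & R) | R
= R & ~R | R
= R

R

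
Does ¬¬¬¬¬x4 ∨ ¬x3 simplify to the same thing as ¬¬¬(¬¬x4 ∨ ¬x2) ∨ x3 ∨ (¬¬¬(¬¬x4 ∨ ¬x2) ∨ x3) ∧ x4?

No

E1: ¬¬¬¬¬x4 ∨ ¬x3
    = ¬¬¬x4 ∨ ¬x3   — double negation
    = ¬x4 ∨ ¬x3   — double negation
E2: ¬¬¬(¬¬x4 ∨ ¬x2) ∨ x3 ∨ (¬¬¬(¬¬x4 ∨ ¬x2) ∨ x3) ∧ x4
    = ¬¬¬(¬¬x4 ∨ ¬x2) ∨ x3   — absorption
    = ¬¬(¬x4 ∧ x2) ∨ x3   — De Morgan
    = ¬x4 ∧ x2 ∨ x3   — double negation
These differ: at x2=0, x3=0, x4=1, E1 = 1 but E2 = 0.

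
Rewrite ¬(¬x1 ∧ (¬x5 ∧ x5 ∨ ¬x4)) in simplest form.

x1 ∨ x4

¬(¬x1 ∧ (¬x5 ∧ x5 ∨ ¬x4))
= ¬(¬x1 ∧ ¬x4)   — complement / identity
= x1 ∨ x4   — De Morgan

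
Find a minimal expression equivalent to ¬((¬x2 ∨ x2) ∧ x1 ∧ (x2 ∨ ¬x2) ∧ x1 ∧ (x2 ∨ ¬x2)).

¬((¬x2 ∨ x2) ∧ x1 ∧ (x2 ∨ ¬x2) ∧ x1 ∧ (x2 ∨ ¬x2))
= ¬(x1 ∧ (x2 ∨ ¬x2) ∧ x1 ∧ (x2 ∨ ¬x2))   [complement / identity]
= ¬(x1 ∧ (x2 ∨ ¬x2))   [idempotence]
= ¬x1   [complement / identity]

¬x1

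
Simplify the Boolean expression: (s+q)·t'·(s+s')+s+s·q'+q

(s+q)·t'·(s+s')+s+s·q'+q
= (s+q)·t'+s+s·q'+q
= (s+q)·t'+s+q
= s+q

s+q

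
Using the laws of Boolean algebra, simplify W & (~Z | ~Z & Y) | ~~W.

W & (~Z | ~Z & Y) | ~~W
= W & (~Z | ~Z & Y) | W   — double negation
= W & ~Z | W   — absorption
= W   — absorption

W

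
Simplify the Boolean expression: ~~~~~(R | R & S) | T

~R | T

~~~~~(R | R & S) | T
= ~~~~~R | T
= ~~~R | T
= ~R | T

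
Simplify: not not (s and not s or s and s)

not not (s and not s or s and s)
= not not s   (distribution)
= s   (double negation)

s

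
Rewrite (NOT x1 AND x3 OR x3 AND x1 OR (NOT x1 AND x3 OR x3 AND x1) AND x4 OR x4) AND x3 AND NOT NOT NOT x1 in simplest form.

(NOT x1 AND x3 OR x3 AND x1 OR (NOT x1 AND x3 OR x3 AND x1) AND x4 OR x4) AND x3 AND NOT NOT NOT x1
= (NOT x1 AND x3 OR x3 AND x1 OR x4) AND x3 AND NOT NOT NOT x1   [absorption]
= (x3 OR x4) AND x3 AND NOT NOT NOT x1   [distribution]
= x3 AND NOT NOT NOT x1   [absorption]
= x3 AND NOT x1   [double negation]

x3 AND NOT x1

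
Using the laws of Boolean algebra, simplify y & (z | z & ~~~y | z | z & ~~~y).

y & (z | z & ~~~y | z | z & ~~~y)
= y & (z | z & ~~~y | z | z & ~y)   [double negation]
= y & (z | z & ~y | z | z & ~y)   [double negation]
= y & (z | z & ~y)   [idempotence]
= y & z   [absorption]

y & z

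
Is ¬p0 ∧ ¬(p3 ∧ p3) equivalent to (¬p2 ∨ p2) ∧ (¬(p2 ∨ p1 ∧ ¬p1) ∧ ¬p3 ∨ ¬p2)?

E1: ¬p0 ∧ ¬(p3 ∧ p3)
    = ¬p0 ∧ ¬p3   [idempotence]
E2: (¬p2 ∨ p2) ∧ (¬(p2 ∨ p1 ∧ ¬p1) ∧ ¬p3 ∨ ¬p2)
    = (¬p2 ∨ p2) ∧ (¬p2 ∧ ¬p3 ∨ ¬p2)   [complement / identity]
    = (¬p2 ∨ p2) ∧ ¬p2   [absorption]
    = ¬p2   [complement / identity]
These differ: at p0=1, p1=0, p2=0, p3=1, E1 = 0 but E2 = 1.

No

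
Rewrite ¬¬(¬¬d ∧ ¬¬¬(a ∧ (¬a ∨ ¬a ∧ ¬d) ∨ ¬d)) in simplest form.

d

¬¬(¬¬d ∧ ¬¬¬(a ∧ (¬a ∨ ¬a ∧ ¬d) ∨ ¬d))
= ¬¬(¬¬d ∧ ¬¬¬(a ∧ ¬a ∨ ¬d))   — absorption
= ¬¬(¬¬d ∧ ¬(a ∧ ¬a ∨ ¬d))   — double negation
= ¬(¬d ∨ a ∧ ¬a ∨ ¬d)   — De Morgan
= ¬(¬d ∨ ¬d)   — complement / identity
= d ∧ d   — De Morgan
= d   — idempotence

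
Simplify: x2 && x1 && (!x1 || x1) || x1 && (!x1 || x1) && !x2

x2 && x1 && (!x1 || x1) || x1 && (!x1 || x1) && !x2
= x1 && (!x1 || x1)
= x1

x1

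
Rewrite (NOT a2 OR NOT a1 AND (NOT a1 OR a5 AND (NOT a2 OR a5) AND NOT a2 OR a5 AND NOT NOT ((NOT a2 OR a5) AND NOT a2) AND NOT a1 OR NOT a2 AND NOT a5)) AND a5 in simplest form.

(NOT a2 OR NOT a1 AND (NOT a1 OR a5 AND (NOT a2 OR a5) AND NOT a2 OR a5 AND NOT NOT ((NOT a2 OR a5) AND NOT a2) AND NOT a1 OR NOT a2 AND NOT a5)) AND a5
= (NOT a2 OR NOT a1 AND (NOT a1 OR a5 AND (NOT a2 OR a5) AND NOT a2 OR a5 AND (NOT a2 OR a5) AND NOT a2 AND NOT a1 OR NOT a2 AND NOT a5)) AND a5   (double negation)
= (NOT a2 OR NOT a1 AND (NOT a1 OR a5 AND (NOT a2 OR a5) AND NOT a2 OR NOT a2 AND NOT a5)) AND a5   (absorption)
= (NOT a2 OR NOT a1 AND (NOT a1 OR a5 AND NOT a2 OR NOT a2 AND NOT a5)) AND a5   (absorption)
= (NOT a2 OR NOT a1 AND (NOT a1 OR NOT a2)) AND a5   (distribution)
= (NOT a2 OR NOT a1) AND a5   (absorption)

(NOT a2 OR NOT a1) AND a5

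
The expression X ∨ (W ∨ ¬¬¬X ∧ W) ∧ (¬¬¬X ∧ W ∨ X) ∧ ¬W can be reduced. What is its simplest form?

X

X ∨ (W ∨ ¬¬¬X ∧ W) ∧ (¬¬¬X ∧ W ∨ X) ∧ ¬W
= X ∨ (¬¬¬X ∧ W ∨ W ∧ X) ∧ ¬W   (distribution)
= X ∨ (¬X ∧ W ∨ W ∧ X) ∧ ¬W   (double negation)
= X ∨ W ∧ ¬W   (distribution)
= X   (complement / identity)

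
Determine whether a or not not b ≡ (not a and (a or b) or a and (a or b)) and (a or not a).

Yes

E1: a or not not b
    = a or b   (double negation)
E2: (not a and (a or b) or a and (a or b)) and (a or not a)
    = not a and (a or b) or a and (a or b)   (complement / identity)
    = a or b   (distribution)
Both reduce to a or b, so they are equivalent.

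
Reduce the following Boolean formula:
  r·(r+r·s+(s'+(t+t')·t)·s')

r

r·(r+r·s+(s'+(t+t')·t)·s')
= r·(r+(s'+(t+t')·t)·s')
= r·(r+(s'+t)·s')
= r·(r+s')
= r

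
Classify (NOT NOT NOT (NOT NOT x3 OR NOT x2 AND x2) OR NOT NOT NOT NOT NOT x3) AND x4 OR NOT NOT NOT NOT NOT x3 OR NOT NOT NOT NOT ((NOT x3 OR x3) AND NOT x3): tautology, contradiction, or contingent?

(NOT NOT NOT (NOT NOT x3 OR NOT x2 AND x2) OR NOT NOT NOT NOT NOT x3) AND x4 OR NOT NOT NOT NOT NOT x3 OR NOT NOT NOT NOT ((NOT x3 OR x3) AND NOT x3)
= (NOT NOT NOT (NOT NOT x3 OR NOT x2 AND x2) OR NOT NOT NOT NOT NOT x3) AND x4 OR NOT NOT NOT NOT NOT x3 OR NOT NOT NOT NOT NOT x3   — complement / identity
= (NOT NOT NOT NOT NOT x3 OR NOT NOT NOT NOT NOT x3) AND x4 OR NOT NOT NOT NOT NOT x3 OR NOT NOT NOT NOT NOT x3   — complement / identity
= NOT NOT NOT NOT NOT x3 OR NOT NOT NOT NOT NOT x3   — absorption
= NOT NOT NOT NOT NOT x3   — idempotence
= NOT NOT NOT x3   — double negation
= NOT x3   — double negation
This depends on x3, so it is not a constant.

contingent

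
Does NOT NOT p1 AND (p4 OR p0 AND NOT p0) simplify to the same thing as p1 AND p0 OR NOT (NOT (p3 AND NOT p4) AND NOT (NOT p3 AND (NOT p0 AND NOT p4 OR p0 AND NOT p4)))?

No

E1: NOT NOT p1 AND (p4 OR p0 AND NOT p0)
    = p1 AND (p4 OR p0 AND NOT p0)   — double negation
    = p1 AND p4   — complement / identity
E2: p1 AND p0 OR NOT (NOT (p3 AND NOT p4) AND NOT (NOT p3 AND (NOT p0 AND NOT p4 OR p0 AND NOT p4)))
    = p1 AND p0 OR NOT (NOT (p3 AND NOT p4) AND NOT (NOT p3 AND NOT p4))   — distribution
    = p1 AND p0 OR p3 AND NOT p4 OR NOT p3 AND NOT p4   — De Morgan
    = p1 AND p0 OR NOT p4   — distribution
These differ: at p0=1, p1=1, p3=1, p4=0, E1 = 0 but E2 = 1.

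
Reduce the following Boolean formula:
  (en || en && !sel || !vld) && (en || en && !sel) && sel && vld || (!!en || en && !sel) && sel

(en || en && !sel || !vld) && (en || en && !sel) && sel && vld || (!!en || en && !sel) && sel
= (en || en && !sel || !vld) && (en || en && !sel) && sel && vld || (en || en && !sel) && sel   [double negation]
= (en || en && !sel) && sel && vld || (en || en && !sel) && sel   [absorption]
= (en || en && !sel) && sel   [absorption]
= en && sel   [absorption]

en && sel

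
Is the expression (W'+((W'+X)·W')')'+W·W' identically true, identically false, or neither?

(W'+((W'+X)·W')')'+W·W'
= W·(W'+X)·W'+W·W'
= W·(W'+X)·W'
= W·W'
= 0

identically false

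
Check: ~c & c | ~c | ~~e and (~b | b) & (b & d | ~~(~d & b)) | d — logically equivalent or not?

E1: ~c & c | ~c | ~~e
    = ~c | ~~e
    = ~c | e
E2: (~b | b) & (b & d | ~~(~d & b)) | d
    = b & d | ~~(~d & b) | d
    = b & d | ~d & b | d
    = b | d
These differ: at b=0, c=1, d=1, e=0, E1 = 0 but E2 = 1.

No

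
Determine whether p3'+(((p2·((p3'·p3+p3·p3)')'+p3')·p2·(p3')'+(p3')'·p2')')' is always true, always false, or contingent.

p3'+(((p2·((p3'·p3+p3·p3)')'+p3')·p2·(p3')'+(p3')'·p2')')'
= p3'+(((p2·(p3')'+p3')·p2·(p3')'+(p3')'·p2')')'   [distribution]
= p3'+(p2·(p3')'+p3')·p2·(p3')'+(p3')'·p2'   [double negation]
= p3'+p2·(p3')'+(p3')'·p2'   [absorption]
= p3'+(p3')'   [distribution]
= p3'+p3   [double negation]
= 1   [complement]

always true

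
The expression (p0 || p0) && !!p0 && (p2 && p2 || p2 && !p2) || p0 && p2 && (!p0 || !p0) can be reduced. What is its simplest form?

p0 && p2

(p0 || p0) && !!p0 && (p2 && p2 || p2 && !p2) || p0 && p2 && (!p0 || !p0)
= (p0 || p0) && !!p0 && (p2 && p2 || p2 && !p2) || p0 && p2 && !p0   — idempotence
= (p0 || p0) && !!p0 && p2 || p0 && p2 && !p0   — distribution
= (p0 || p0) && p0 && p2 || p0 && p2 && !p0   — double negation
= p0 && p0 && p2 || p0 && p2 && !p0   — idempotence
= p0 && p2   — distribution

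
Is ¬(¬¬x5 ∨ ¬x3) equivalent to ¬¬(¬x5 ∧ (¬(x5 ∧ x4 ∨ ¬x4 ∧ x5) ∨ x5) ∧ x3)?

Yes

E1: ¬(¬¬x5 ∨ ¬x3)
    = ¬x5 ∧ x3   [De Morgan]
E2: ¬¬(¬x5 ∧ (¬(x5 ∧ x4 ∨ ¬x4 ∧ x5) ∨ x5) ∧ x3)
    = ¬¬(¬x5 ∧ (¬x5 ∨ x5) ∧ x3)   [distribution]
    = ¬¬(¬x5 ∧ x3)   [complement / identity]
    = ¬x5 ∧ x3   [double negation]
Both reduce to ¬x5 ∧ x3, so they are equivalent.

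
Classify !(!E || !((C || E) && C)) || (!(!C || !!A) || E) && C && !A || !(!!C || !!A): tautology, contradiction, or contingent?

!(!E || !((C || E) && C)) || (!(!C || !!A) || E) && C && !A || !(!!C || !!A)
= !(!E || !((C || E) && C)) || (C && !A || E) && C && !A || !(!!C || !!A)
= E && (C || E) && C || (C && !A || E) && C && !A || !(!!C || !!A)
= E && (C || E) && C || C && !A || !(!!C || !!A)
= E && C || C && !A || !(!!C || !!A)
= E && C || C && !A || !C && !A
= E && C || !A
This depends on A, C, E, so it is not a constant.

contingent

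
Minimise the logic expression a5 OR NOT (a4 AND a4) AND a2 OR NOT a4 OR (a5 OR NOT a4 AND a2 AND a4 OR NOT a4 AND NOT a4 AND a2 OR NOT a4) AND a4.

a5 OR NOT a4

a5 OR NOT (a4 AND a4) AND a2 OR NOT a4 OR (a5 OR NOT a4 AND a2 AND a4 OR NOT a4 AND NOT a4 AND a2 OR NOT a4) AND a4
= a5 OR NOT (a4 AND a4) AND a2 OR NOT a4 OR (a5 OR NOT a4 AND a2 OR NOT a4) AND a4
= a5 OR NOT a4 AND a2 OR NOT a4 OR (a5 OR NOT a4 AND a2 OR NOT a4) AND a4
= a5 OR NOT a4 AND a2 OR NOT a4
= a5 OR NOT a4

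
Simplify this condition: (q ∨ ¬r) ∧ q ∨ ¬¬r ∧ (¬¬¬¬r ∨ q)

q ∨ r

(q ∨ ¬r) ∧ q ∨ ¬¬r ∧ (¬¬¬¬r ∨ q)
= q ∨ ¬¬r ∧ (¬¬¬¬r ∨ q)
= q ∨ ¬¬r ∧ (¬¬r ∨ q)
= q ∨ ¬¬r
= q ∨ r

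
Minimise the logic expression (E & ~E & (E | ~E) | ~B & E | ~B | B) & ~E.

~E

(E & ~E & (E | ~E) | ~B & E | ~B | B) & ~E
= (E & ~E | ~B & E | ~B | B) & ~E
= (E & ~E | ~B | B) & ~E
= (~B | B) & ~E
= ~E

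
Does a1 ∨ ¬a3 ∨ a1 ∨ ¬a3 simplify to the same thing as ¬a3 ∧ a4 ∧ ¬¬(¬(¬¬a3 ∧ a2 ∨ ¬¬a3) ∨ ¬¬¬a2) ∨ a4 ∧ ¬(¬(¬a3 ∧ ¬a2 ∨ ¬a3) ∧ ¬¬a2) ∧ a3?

No

E1: a1 ∨ ¬a3 ∨ a1 ∨ ¬a3
    = a1 ∨ ¬a3
E2: ¬a3 ∧ a4 ∧ ¬¬(¬(¬¬a3 ∧ a2 ∨ ¬¬a3) ∨ ¬¬¬a2) ∨ a4 ∧ ¬(¬(¬a3 ∧ ¬a2 ∨ ¬a3) ∧ ¬¬a2) ∧ a3
    = ¬a3 ∧ a4 ∧ ¬((¬¬a3 ∧ a2 ∨ ¬¬a3) ∧ ¬¬a2) ∨ a4 ∧ ¬(¬(¬a3 ∧ ¬a2 ∨ ¬a3) ∧ ¬¬a2) ∧ a3
    = ¬a3 ∧ a4 ∧ ¬((¬¬a3 ∧ a2 ∨ ¬¬a3) ∧ ¬¬a2) ∨ a4 ∧ ¬(¬¬a3 ∧ ¬¬a2) ∧ a3
    = ¬a3 ∧ a4 ∧ ¬(¬¬a3 ∧ ¬¬a2) ∨ a4 ∧ ¬(¬¬a3 ∧ ¬¬a2) ∧ a3
    = a4 ∧ ¬(¬¬a3 ∧ ¬¬a2)
    = a4 ∧ (¬a3 ∨ ¬a2)
These differ: at a1=1, a2=1, a3=0, a4=0, E1 = 1 but E2 = 0.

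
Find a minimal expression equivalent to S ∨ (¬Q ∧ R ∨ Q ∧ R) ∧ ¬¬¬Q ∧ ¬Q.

S ∨ (¬Q ∧ R ∨ Q ∧ R) ∧ ¬¬¬Q ∧ ¬Q
= S ∨ (¬Q ∧ R ∨ Q ∧ R) ∧ ¬Q ∧ ¬Q   (double negation)
= S ∨ (¬Q ∧ R ∨ Q ∧ R) ∧ ¬Q   (idempotence)
= S ∨ R ∧ ¬Q   (distribution)

S ∨ R ∧ ¬Q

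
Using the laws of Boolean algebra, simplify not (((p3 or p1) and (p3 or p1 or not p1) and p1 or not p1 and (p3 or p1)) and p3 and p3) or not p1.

not p3 or not p1

not (((p3 or p1) and (p3 or p1 or not p1) and p1 or not p1 and (p3 or p1)) and p3 and p3) or not p1
= not (((p3 or p1) and p1 or not p1 and (p3 or p1)) and p3 and p3) or not p1   [absorption]
= not ((p3 or p1) and p3 and p3) or not p1   [distribution]
= not ((p3 or p1) and p3) or not p1   [idempotence]
= not p3 or not p1   [absorption]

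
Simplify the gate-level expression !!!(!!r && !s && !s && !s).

!!!(!!r && !s && !s && !s)
= !!!(!!r && !s && !s)   — idempotence
= !(!!r && !s && !s)   — double negation
= !(!!r && !s)   — idempotence
= !r || s   — De Morgan

!r || s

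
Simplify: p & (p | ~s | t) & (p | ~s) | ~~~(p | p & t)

p & (p | ~s | t) & (p | ~s) | ~~~(p | p & t)
= p & (p | ~s | t) & (p | ~s) | ~~~p   [absorption]
= p & (p | ~s) | ~~~p   [absorption]
= p & (p | ~s) | ~p   [double negation]
= p | ~p   [absorption]
= 1   [complement]

1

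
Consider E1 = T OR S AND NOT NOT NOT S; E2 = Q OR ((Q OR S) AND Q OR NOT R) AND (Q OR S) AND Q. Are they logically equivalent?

No

E1: T OR S AND NOT NOT NOT S
    = T OR S AND NOT S   [double negation]
    = T   [complement / identity]
E2: Q OR ((Q OR S) AND Q OR NOT R) AND (Q OR S) AND Q
    = Q OR (Q OR S) AND Q   [absorption]
    = Q OR Q   [absorption]
    = Q   [idempotence]
These differ: at Q=0, R=0, S=0, T=1, E1 = 1 but E2 = 0.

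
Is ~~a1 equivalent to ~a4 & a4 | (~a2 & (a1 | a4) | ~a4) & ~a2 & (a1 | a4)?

No

E1: ~~a1
    = a1
E2: ~a4 & a4 | (~a2 & (a1 | a4) | ~a4) & ~a2 & (a1 | a4)
    = (~a2 & (a1 | a4) | ~a4) & ~a2 & (a1 | a4)
    = ~a2 & (a1 | a4)
These differ: at a1=0, a2=0, a4=1, E1 = 0 but E2 = 1.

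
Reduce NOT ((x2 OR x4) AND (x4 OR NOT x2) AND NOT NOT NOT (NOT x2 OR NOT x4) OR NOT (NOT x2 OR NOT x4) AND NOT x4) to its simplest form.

NOT ((x2 OR x4) AND (x4 OR NOT x2) AND NOT NOT NOT (NOT x2 OR NOT x4) OR NOT (NOT x2 OR NOT x4) AND NOT x4)
= NOT ((x4 OR x2 AND NOT x2) AND NOT NOT NOT (NOT x2 OR NOT x4) OR NOT (NOT x2 OR NOT x4) AND NOT x4)   (distribution)
= NOT (x4 AND NOT NOT NOT (NOT x2 OR NOT x4) OR NOT (NOT x2 OR NOT x4) AND NOT x4)   (complement / identity)
= NOT (x4 AND NOT (NOT x2 OR NOT x4) OR NOT (NOT x2 OR NOT x4) AND NOT x4)   (double negation)
= NOT NOT (NOT x2 OR NOT x4)   (distribution)
= NOT x2 OR NOT x4   (double negation)

NOT x2 OR NOT x4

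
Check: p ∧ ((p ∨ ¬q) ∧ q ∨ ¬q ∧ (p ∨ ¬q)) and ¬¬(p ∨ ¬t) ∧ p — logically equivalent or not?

Yes

E1: p ∧ ((p ∨ ¬q) ∧ q ∨ ¬q ∧ (p ∨ ¬q))
    = p ∧ (p ∨ ¬q)   — distribution
    = p   — absorption
E2: ¬¬(p ∨ ¬t) ∧ p
    = (p ∨ ¬t) ∧ p   — double negation
    = p   — absorption
Both reduce to p, so they are equivalent.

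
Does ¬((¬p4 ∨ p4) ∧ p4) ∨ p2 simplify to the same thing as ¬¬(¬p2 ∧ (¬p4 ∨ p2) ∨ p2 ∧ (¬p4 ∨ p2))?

E1: ¬((¬p4 ∨ p4) ∧ p4) ∨ p2
    = ¬p4 ∨ p2
E2: ¬¬(¬p2 ∧ (¬p4 ∨ p2) ∨ p2 ∧ (¬p4 ∨ p2))
    = ¬¬(¬p4 ∨ p2)
    = ¬p4 ∨ p2
Both reduce to ¬p4 ∨ p2, so they are equivalent.

Yes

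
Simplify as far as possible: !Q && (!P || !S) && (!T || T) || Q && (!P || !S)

!Q && (!P || !S) && (!T || T) || Q && (!P || !S)
= !Q && (!P || !S) || Q && (!P || !S)   (complement / identity)
= !P || !S   (distribution)

!P || !S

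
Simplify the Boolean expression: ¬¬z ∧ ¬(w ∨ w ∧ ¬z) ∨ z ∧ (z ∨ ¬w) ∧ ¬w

¬¬z ∧ ¬(w ∨ w ∧ ¬z) ∨ z ∧ (z ∨ ¬w) ∧ ¬w
= z ∧ ¬(w ∨ w ∧ ¬z) ∨ z ∧ (z ∨ ¬w) ∧ ¬w   [double negation]
= z ∧ ¬(w ∨ w ∧ ¬z) ∨ z ∧ ¬w   [absorption]
= z ∧ ¬w ∨ z ∧ ¬w   [absorption]
= z ∧ ¬w   [idempotence]

z ∧ ¬w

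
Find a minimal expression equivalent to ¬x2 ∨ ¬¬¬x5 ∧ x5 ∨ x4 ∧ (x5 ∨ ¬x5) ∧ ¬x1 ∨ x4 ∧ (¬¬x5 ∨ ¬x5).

¬x2 ∨ x4

¬x2 ∨ ¬¬¬x5 ∧ x5 ∨ x4 ∧ (x5 ∨ ¬x5) ∧ ¬x1 ∨ x4 ∧ (¬¬x5 ∨ ¬x5)
= ¬x2 ∨ ¬¬¬x5 ∧ x5 ∨ x4 ∧ (x5 ∨ ¬x5) ∧ ¬x1 ∨ x4 ∧ (x5 ∨ ¬x5)
= ¬x2 ∨ ¬¬¬x5 ∧ x5 ∨ x4 ∧ (x5 ∨ ¬x5)
= ¬x2 ∨ ¬¬¬x5 ∧ x5 ∨ x4
= ¬x2 ∨ ¬x5 ∧ x5 ∨ x4
= ¬x2 ∨ x4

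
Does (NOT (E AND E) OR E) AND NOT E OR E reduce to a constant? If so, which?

(NOT (E AND E) OR E) AND NOT E OR E
= (NOT E OR E) AND NOT E OR E   — idempotence
= NOT E OR E   — complement / identity
= TRUE   — complement

yes, True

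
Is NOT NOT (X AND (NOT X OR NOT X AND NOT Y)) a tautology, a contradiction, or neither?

NOT NOT (X AND (NOT X OR NOT X AND NOT Y))
= NOT NOT (X AND NOT X)   [absorption]
= X AND NOT X   [double negation]
= FALSE   [complement]

contradiction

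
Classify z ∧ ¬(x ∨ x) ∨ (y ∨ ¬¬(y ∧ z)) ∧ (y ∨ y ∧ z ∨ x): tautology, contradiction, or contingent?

z ∧ ¬(x ∨ x) ∨ (y ∨ ¬¬(y ∧ z)) ∧ (y ∨ y ∧ z ∨ x)
= z ∧ ¬(x ∨ x) ∨ (y ∨ y ∧ z) ∧ (y ∨ y ∧ z ∨ x)   (double negation)
= z ∧ ¬(x ∨ x) ∨ y ∨ y ∧ z   (absorption)
= z ∧ ¬(x ∨ x) ∨ y   (absorption)
= z ∧ ¬x ∨ y   (idempotence)
This depends on x, y, z, so it is not a constant.

contingent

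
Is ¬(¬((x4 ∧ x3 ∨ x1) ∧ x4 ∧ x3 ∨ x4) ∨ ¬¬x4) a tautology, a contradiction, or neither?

¬(¬((x4 ∧ x3 ∨ x1) ∧ x4 ∧ x3 ∨ x4) ∨ ¬¬x4)
= ¬(¬(x4 ∧ x3 ∨ x4) ∨ ¬¬x4)   — absorption
= (x4 ∧ x3 ∨ x4) ∧ ¬x4   — De Morgan
= x4 ∧ ¬x4   — absorption
= False   — complement

contradiction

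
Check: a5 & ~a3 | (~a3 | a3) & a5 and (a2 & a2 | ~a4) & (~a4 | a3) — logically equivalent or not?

No

E1: a5 & ~a3 | (~a3 | a3) & a5
    = a5 & ~a3 | a5   — complement / identity
    = a5   — absorption
E2: (a2 & a2 | ~a4) & (~a4 | a3)
    = a2 & a2 & a3 | ~a4   — distribution
    = a2 & a3 | ~a4   — idempotence
These differ: at a2=0, a3=0, a4=0, a5=0, E1 = 0 but E2 = 1.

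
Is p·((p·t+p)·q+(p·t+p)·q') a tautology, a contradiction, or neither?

neither

p·((p·t+p)·q+(p·t+p)·q')
= p·(p·t+p)   (distribution)
= p·p   (absorption)
= p   (idempotence)
This depends on p, so it is not a constant.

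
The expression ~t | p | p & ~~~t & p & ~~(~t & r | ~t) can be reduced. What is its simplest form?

~t | p | p & ~~~t & p & ~~(~t & r | ~t)
= ~t | p | p & ~~~t & p & ~~~t   [absorption]
= ~t | p | p & ~~~t   [idempotence]
= ~t | p | p & ~t   [double negation]
= ~t | p   [absorption]

~t | p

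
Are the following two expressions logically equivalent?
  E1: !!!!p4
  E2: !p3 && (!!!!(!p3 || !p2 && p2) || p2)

No

E1: !!!!p4
    = !!p4   (double negation)
    = p4   (double negation)
E2: !p3 && (!!!!(!p3 || !p2 && p2) || p2)
    = !p3 && (!!(!p3 || !p2 && p2) || p2)   (double negation)
    = !p3 && (!p3 || !p2 && p2 || p2)   (double negation)
    = !p3 && (!p3 || p2)   (complement / identity)
    = !p3   (absorption)
These differ: at p2=0, p3=0, p4=0, E1 = 0 but E2 = 1.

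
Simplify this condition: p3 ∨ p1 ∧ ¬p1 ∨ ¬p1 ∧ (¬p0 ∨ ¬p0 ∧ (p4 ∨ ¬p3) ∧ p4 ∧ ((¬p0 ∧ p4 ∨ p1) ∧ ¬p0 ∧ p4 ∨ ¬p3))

p3 ∨ p1 ∧ ¬p1 ∨ ¬p1 ∧ (¬p0 ∨ ¬p0 ∧ (p4 ∨ ¬p3) ∧ p4 ∧ ((¬p0 ∧ p4 ∨ p1) ∧ ¬p0 ∧ p4 ∨ ¬p3))
= p3 ∨ p1 ∧ ¬p1 ∨ ¬p1 ∧ (¬p0 ∨ ¬p0 ∧ p4 ∧ ((¬p0 ∧ p4 ∨ p1) ∧ ¬p0 ∧ p4 ∨ ¬p3))   [absorption]
= p3 ∨ p1 ∧ ¬p1 ∨ ¬p1 ∧ (¬p0 ∨ ¬p0 ∧ p4 ∧ (¬p0 ∧ p4 ∨ ¬p3))   [absorption]
= p3 ∨ p1 ∧ ¬p1 ∨ ¬p1 ∧ (¬p0 ∨ ¬p0 ∧ p4)   [absorption]
= p3 ∨ ¬p1 ∧ (¬p0 ∨ ¬p0 ∧ p4)   [complement / identity]
= p3 ∨ ¬p1 ∧ ¬p0   [absorption]

p3 ∨ ¬p1 ∧ ¬p0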